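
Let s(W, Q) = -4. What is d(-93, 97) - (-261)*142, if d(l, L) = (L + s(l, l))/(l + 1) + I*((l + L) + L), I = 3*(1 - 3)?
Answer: 3353859/92 ≈ 36455.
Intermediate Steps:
I = -6 (I = 3*(-2) = -6)
d(l, L) = -12*L - 6*l + (-4 + L)/(1 + l) (d(l, L) = (L - 4)/(l + 1) - 6*((l + L) + L) = (-4 + L)/(1 + l) - 6*((L + l) + L) = (-4 + L)/(1 + l) - 6*(l + 2*L) = (-4 + L)/(1 + l) + (-12*L - 6*l) = -12*L - 6*l + (-4 + L)/(1 + l))
d(-93, 97) - (-261)*142 = (-4 - 11*97 - 6*(-93) - 6*(-93)² - 12*97*(-93))/(1 - 93) - (-261)*142 = (-4 - 1067 + 558 - 6*8649 + 108252)/(-92) - 1*(-37062) = -(-4 - 1067 + 558 - 51894 + 108252)/92 + 37062 = -1/92*55845 + 37062 = -55845/92 + 37062 = 3353859/92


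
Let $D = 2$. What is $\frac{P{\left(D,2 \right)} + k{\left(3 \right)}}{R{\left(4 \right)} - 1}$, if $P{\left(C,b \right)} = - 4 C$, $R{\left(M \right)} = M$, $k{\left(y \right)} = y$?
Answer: $- \frac{5}{3} \approx -1.6667$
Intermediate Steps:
$\frac{P{\left(D,2 \right)} + k{\left(3 \right)}}{R{\left(4 \right)} - 1} = \frac{\left(-4\right) 2 + 3}{4 - 1} = \frac{-8 + 3}{3} = \left(-5\right) \frac{1}{3} = - \frac{5}{3}$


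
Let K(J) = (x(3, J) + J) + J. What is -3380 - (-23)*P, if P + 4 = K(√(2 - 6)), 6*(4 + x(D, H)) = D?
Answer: -7105/2 + 92*I ≈ -3552.5 + 92.0*I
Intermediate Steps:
x(D, H) = -4 + D/6
K(J) = -7/2 + 2*J (K(J) = ((-4 + (⅙)*3) + J) + J = ((-4 + ½) + J) + J = (-7/2 + J) + J = -7/2 + 2*J)
P = -15/2 + 4*I (P = -4 + (-7/2 + 2*√(2 - 6)) = -4 + (-7/2 + 2*√(-4)) = -4 + (-7/2 + 2*(2*I)) = -4 + (-7/2 + 4*I) = -15/2 + 4*I ≈ -7.5 + 4.0*I)
-3380 - (-23)*P = -3380 - (-23)*(-15/2 + 4*I) = -3380 - (345/2 - 92*I) = -3380 + (-345/2 + 92*I) = -7105/2 + 92*I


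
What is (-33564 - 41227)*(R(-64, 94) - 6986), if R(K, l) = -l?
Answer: 529520280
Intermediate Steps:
(-33564 - 41227)*(R(-64, 94) - 6986) = (-33564 - 41227)*(-1*94 - 6986) = -74791*(-94 - 6986) = -74791*(-7080) = 529520280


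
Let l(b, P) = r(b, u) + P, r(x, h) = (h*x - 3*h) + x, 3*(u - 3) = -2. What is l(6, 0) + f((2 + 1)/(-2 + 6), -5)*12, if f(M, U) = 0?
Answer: 13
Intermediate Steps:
u = 7/3 (u = 3 + (⅓)*(-2) = 3 - ⅔ = 7/3 ≈ 2.3333)
r(x, h) = x - 3*h + h*x (r(x, h) = (-3*h + h*x) + x = x - 3*h + h*x)
l(b, P) = -7 + P + 10*b/3 (l(b, P) = (b - 3*7/3 + 7*b/3) + P = (b - 7 + 7*b/3) + P = (-7 + 10*b/3) + P = -7 + P + 10*b/3)
l(6, 0) + f((2 + 1)/(-2 + 6), -5)*12 = (-7 + 0 + (10/3)*6) + 0*12 = (-7 + 0 + 20) + 0 = 13 + 0 = 13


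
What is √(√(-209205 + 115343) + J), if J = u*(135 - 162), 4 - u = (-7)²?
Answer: √(1215 + I*√93862) ≈ 35.129 + 4.3607*I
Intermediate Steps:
u = -45 (u = 4 - 1*(-7)² = 4 - 1*49 = 4 - 49 = -45)
J = 1215 (J = -45*(135 - 162) = -45*(-27) = 1215)
√(√(-209205 + 115343) + J) = √(√(-209205 + 115343) + 1215) = √(√(-93862) + 1215) = √(I*√93862 + 1215) = √(1215 + I*√93862)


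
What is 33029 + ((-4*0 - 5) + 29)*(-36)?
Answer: 32165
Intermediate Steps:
33029 + ((-4*0 - 5) + 29)*(-36) = 33029 + ((0 - 5) + 29)*(-36) = 33029 + (-5 + 29)*(-36) = 33029 + 24*(-36) = 33029 - 864 = 32165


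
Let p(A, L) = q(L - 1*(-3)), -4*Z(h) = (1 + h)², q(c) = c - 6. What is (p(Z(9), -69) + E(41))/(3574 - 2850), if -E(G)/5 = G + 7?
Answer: -78/181 ≈ -0.43094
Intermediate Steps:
q(c) = -6 + c
Z(h) = -(1 + h)²/4
E(G) = -35 - 5*G (E(G) = -5*(G + 7) = -5*(7 + G) = -35 - 5*G)
p(A, L) = -3 + L (p(A, L) = -6 + (L - 1*(-3)) = -6 + (L + 3) = -6 + (3 + L) = -3 + L)
(p(Z(9), -69) + E(41))/(3574 - 2850) = ((-3 - 69) + (-35 - 5*41))/(3574 - 2850) = (-72 + (-35 - 205))/724 = (-72 - 240)*(1/724) = -312*1/724 = -78/181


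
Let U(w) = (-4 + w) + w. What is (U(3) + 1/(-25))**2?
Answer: 2401/625 ≈ 3.8416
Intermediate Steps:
U(w) = -4 + 2*w
(U(3) + 1/(-25))**2 = ((-4 + 2*3) + 1/(-25))**2 = ((-4 + 6) - 1/25)**2 = (2 - 1/25)**2 = (49/25)**2 = 2401/625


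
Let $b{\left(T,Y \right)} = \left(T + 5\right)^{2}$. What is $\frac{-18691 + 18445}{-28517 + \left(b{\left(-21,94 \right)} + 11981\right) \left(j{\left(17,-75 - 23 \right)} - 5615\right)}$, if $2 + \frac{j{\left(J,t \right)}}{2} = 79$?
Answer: $\frac{123}{33427387} \approx 3.6796 \cdot 10^{-6}$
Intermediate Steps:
$j{\left(J,t \right)} = 154$ ($j{\left(J,t \right)} = -4 + 2 \cdot 79 = -4 + 158 = 154$)
$b{\left(T,Y \right)} = \left(5 + T\right)^{2}$
$\frac{-18691 + 18445}{-28517 + \left(b{\left(-21,94 \right)} + 11981\right) \left(j{\left(17,-75 - 23 \right)} - 5615\right)} = \frac{-18691 + 18445}{-28517 + \left(\left(5 - 21\right)^{2} + 11981\right) \left(154 - 5615\right)} = - \frac{246}{-28517 + \left(\left(-16\right)^{2} + 11981\right) \left(-5461\right)} = - \frac{246}{-28517 + \left(256 + 11981\right) \left(-5461\right)} = - \frac{246}{-28517 + 12237 \left(-5461\right)} = - \frac{246}{-28517 - 66826257} = - \frac{246}{-66854774} = \left(-246\right) \left(- \frac{1}{66854774}\right) = \frac{123}{33427387}$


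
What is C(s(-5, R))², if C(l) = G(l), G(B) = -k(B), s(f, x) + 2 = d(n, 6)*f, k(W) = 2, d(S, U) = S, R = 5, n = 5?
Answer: 4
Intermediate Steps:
s(f, x) = -2 + 5*f
G(B) = -2 (G(B) = -1*2 = -2)
C(l) = -2
C(s(-5, R))² = (-2)² = 4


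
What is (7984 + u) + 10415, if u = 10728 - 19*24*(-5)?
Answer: 31407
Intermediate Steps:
u = 13008 (u = 10728 - 456*(-5) = 10728 + 2280 = 13008)
(7984 + u) + 10415 = (7984 + 13008) + 10415 = 20992 + 10415 = 31407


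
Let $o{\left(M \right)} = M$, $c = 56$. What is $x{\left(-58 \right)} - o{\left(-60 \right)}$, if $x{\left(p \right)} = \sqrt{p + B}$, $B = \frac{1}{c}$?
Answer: $60 + \frac{i \sqrt{45458}}{28} \approx 60.0 + 7.6146 i$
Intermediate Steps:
$B = \frac{1}{56} \approx 0.017857$
$x{\left(p \right)} = \sqrt{\frac{1}{56} + p}$ ($x{\left(p \right)} = \sqrt{p + \frac{1}{56}} = \sqrt{\frac{1}{56} + p}$)
$x{\left(-58 \right)} - o{\left(-60 \right)} = \frac{\sqrt{14 + 784 \left(-58\right)}}{28} - -60 = \frac{\sqrt{14 - 45472}}{28} + 60 = \frac{\sqrt{-45458}}{28} + 60 = \frac{i \sqrt{45458}}{28} + 60 = 60 + \frac{i \sqrt{45458}}{28}$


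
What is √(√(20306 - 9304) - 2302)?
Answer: √(-2302 + √11002) ≈ 46.873*I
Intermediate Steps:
√(√(20306 - 9304) - 2302) = √(√11002 - 2302) = √(-2302 + √11002)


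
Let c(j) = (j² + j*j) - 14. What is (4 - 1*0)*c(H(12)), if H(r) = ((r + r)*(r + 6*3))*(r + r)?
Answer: 2388787144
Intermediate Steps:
H(r) = 4*r²*(18 + r) (H(r) = ((2*r)*(r + 18))*(2*r) = ((2*r)*(18 + r))*(2*r) = (2*r*(18 + r))*(2*r) = 4*r²*(18 + r))
c(j) = -14 + 2*j² (c(j) = (j² + j²) - 14 = 2*j² - 14 = -14 + 2*j²)
(4 - 1*0)*c(H(12)) = (4 - 1*0)*(-14 + 2*(4*12²*(18 + 12))²) = (4 + 0)*(-14 + 2*(4*144*30)²) = 4*(-14 + 2*17280²) = 4*(-14 + 2*298598400) = 4*(-14 + 597196800) = 4*597196786 = 2388787144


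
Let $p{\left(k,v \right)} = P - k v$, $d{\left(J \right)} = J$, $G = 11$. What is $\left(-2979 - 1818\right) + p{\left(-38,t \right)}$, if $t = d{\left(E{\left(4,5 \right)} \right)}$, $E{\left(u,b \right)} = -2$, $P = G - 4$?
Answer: $-4866$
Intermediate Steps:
$P = 7$ ($P = 11 - 4 = 7$)
$t = -2$
$p{\left(k,v \right)} = 7 - k v$
$\left(-2979 - 1818\right) + p{\left(-38,t \right)} = \left(-2979 - 1818\right) + \left(7 - \left(-38\right) \left(-2\right)\right) = -4797 + \left(7 - 76\right) = -4797 - 69 = -4866$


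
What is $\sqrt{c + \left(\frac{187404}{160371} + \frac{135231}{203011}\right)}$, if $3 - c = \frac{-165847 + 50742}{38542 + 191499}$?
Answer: $\frac{\sqrt{33250489336584606407128350842397}}{2496487522930107} \approx 2.3098$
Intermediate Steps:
$c = \frac{805228}{230041}$ ($c = 3 - \frac{-165847 + 50742}{38542 + 191499} = 3 - - \frac{115105}{230041} = 3 + \frac{115105}{230041} = \frac{805228}{230041} \approx 3.5004$)
$\sqrt{c + \left(\frac{187404}{160371} + \frac{135231}{203011}\right)} = \sqrt{\frac{805228}{230041} + \left(\frac{187404}{160371} + \frac{135231}{203011}\right)} = \sqrt{\frac{805228}{230041} + \left(187404 \cdot \frac{1}{160371} + 135231 \cdot \frac{1}{203011}\right)} = \sqrt{\frac{805228}{230041} + \left(\frac{62468}{53457} + \frac{135231}{203011}\right)} = \sqrt{\frac{805228}{230041} + \frac{19910734715}{10852359027}} = \sqrt{\frac{13318908679166471}{2496487522930107}} = \frac{\sqrt{33250489336584606407128350842397}}{2496487522930107}$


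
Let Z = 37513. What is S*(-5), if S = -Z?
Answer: 187565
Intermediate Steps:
S = -37513 (S = -1*37513 = -37513)
S*(-5) = -37513*(-5) = 187565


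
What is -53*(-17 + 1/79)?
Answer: 71126/79 ≈ 900.33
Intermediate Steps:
-53*(-17 + 1/79) = -53*(-1342/79) = 71126/79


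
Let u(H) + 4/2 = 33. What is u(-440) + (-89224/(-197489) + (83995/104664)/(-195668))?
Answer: 127205352793879861/4044455348168928 ≈ 31.452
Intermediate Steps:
u(H) = 31 (u(H) = -2 + 33 = 31)
u(-440) + (-89224/(-197489) + (83995/104664)/(-195668)) = 31 + (-89224/(-197489) + (83995/104664)/(-195668)) = 31 + (-89224*(-1/197489) + (83995*(1/104664))*(-1/195668)) = 31 + (89224/197489 + (83995/104664)*(-1/195668)) = 31 + (89224/197489 - 83995/20479395552) = 31 + 1827237000643093/4044455348168928 = 127205352793879861/4044455348168928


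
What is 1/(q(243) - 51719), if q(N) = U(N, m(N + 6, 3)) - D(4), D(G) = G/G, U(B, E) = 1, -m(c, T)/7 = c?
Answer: -1/51719 ≈ -1.9335e-5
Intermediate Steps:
m(c, T) = -7*c
D(G) = 1
q(N) = 0 (q(N) = 1 - 1*1 = 1 - 1 = 0)
1/(q(243) - 51719) = 1/(0 - 51719) = 1/(-51719) = -1/51719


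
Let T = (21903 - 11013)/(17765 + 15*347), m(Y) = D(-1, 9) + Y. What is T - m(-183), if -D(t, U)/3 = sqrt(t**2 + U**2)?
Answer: 421440/2297 + 3*sqrt(82) ≈ 210.64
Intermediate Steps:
D(t, U) = -3*sqrt(U**2 + t**2) (D(t, U) = -3*sqrt(t**2 + U**2) = -3*sqrt(U**2 + t**2))
m(Y) = Y - 3*sqrt(82) (m(Y) = -3*sqrt(9**2 + (-1)**2) + Y = -3*sqrt(81 + 1) + Y = -3*sqrt(82) + Y = Y - 3*sqrt(82))
T = 1089/2297 (T = 10890/(17765 + 5205) = 10890/22970 = 10890*(1/22970) = 1089/2297 ≈ 0.47410)
T - m(-183) = 1089/2297 - (-183 - 3*sqrt(82)) = 1089/2297 + (183 + 3*sqrt(82)) = 421440/2297 + 3*sqrt(82)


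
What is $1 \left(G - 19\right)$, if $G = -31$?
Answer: $-50$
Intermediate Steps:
$1 \left(G - 19\right) = 1 \left(-31 - 19\right) = 1 \left(-50\right) = -50$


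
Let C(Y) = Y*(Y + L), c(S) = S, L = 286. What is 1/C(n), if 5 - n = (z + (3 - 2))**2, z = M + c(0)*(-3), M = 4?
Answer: -1/5320 ≈ -0.00018797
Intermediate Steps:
z = 4 (z = 4 + 0*(-3) = 4 + 0 = 4)
n = -20 (n = 5 - (4 + (3 - 2))**2 = 5 - (4 + 1)**2 = 5 - 1*5**2 = 5 - 1*25 = 5 - 25 = -20)
C(Y) = Y*(286 + Y) (C(Y) = Y*(Y + 286) = Y*(286 + Y))
1/C(n) = 1/(-20*(286 - 20)) = 1/(-20*266) = 1/(-5320) = -1/5320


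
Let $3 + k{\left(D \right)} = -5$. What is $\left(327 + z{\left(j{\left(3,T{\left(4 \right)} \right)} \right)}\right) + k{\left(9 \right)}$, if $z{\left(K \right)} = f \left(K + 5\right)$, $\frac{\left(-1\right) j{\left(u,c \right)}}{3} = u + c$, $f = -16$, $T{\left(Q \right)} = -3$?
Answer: $239$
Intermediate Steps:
$k{\left(D \right)} = -8$ ($k{\left(D \right)} = -3 - 5 = -8$)
$j{\left(u,c \right)} = - 3 c - 3 u$ ($j{\left(u,c \right)} = - 3 \left(u + c\right) = - 3 \left(c + u\right) = - 3 c - 3 u$)
$z{\left(K \right)} = -80 - 16 K$ ($z{\left(K \right)} = - 16 \left(K + 5\right) = - 16 \left(5 + K\right) = -80 - 16 K$)
$\left(327 + z{\left(j{\left(3,T{\left(4 \right)} \right)} \right)}\right) + k{\left(9 \right)} = \left(327 - \left(80 + 16 \left(\left(-3\right) \left(-3\right) - 9\right)\right)\right) - 8 = \left(327 - \left(80 + 16 \left(9 - 9\right)\right)\right) - 8 = \left(327 - 80\right) - 8 = 247 - 8 = 239$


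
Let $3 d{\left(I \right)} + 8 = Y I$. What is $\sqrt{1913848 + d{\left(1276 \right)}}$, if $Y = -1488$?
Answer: $\frac{4 \sqrt{720534}}{3} \approx 1131.8$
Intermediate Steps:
$d{\left(I \right)} = - \frac{8}{3} - 496 I$ ($d{\left(I \right)} = - \frac{8}{3} + \frac{\left(-1488\right) I}{3} = - \frac{8}{3} - 496 I$)
$\sqrt{1913848 + d{\left(1276 \right)}} = \sqrt{1913848 - \frac{1898696}{3}} = \sqrt{\frac{3842848}{3}} = \frac{4 \sqrt{720534}}{3}$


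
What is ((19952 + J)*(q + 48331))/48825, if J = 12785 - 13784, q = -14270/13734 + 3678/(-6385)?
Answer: 40162170888231832/2140770940875 ≈ 18761.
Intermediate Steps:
q = -70813801/43845795 (q = -14270*1/13734 + 3678*(-1/6385) = -7135/6867 - 3678/6385 = -70813801/43845795 ≈ -1.6151)
J = -999
((19952 + J)*(q + 48331))/48825 = ((19952 - 999)*(-70813801/43845795 + 48331))/48825 = (18953*(2119040304344/43845795))*(1/48825) = (40162170888231832/43845795)*(1/48825) = 40162170888231832/2140770940875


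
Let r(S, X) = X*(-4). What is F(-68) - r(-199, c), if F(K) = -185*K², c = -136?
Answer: -855984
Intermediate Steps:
r(S, X) = -4*X
F(-68) - r(-199, c) = -185*(-68)² - (-4)*(-136) = -185*4624 - 1*544 = -855440 - 544 = -855984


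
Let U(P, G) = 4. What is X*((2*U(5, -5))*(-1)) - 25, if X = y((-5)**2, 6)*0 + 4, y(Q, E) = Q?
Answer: -57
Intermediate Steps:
X = 4 (X = (-5)**2*0 + 4 = 25*0 + 4 = 0 + 4 = 4)
X*((2*U(5, -5))*(-1)) - 25 = 4*((2*4)*(-1)) - 25 = 4*(8*(-1)) - 25 = 4*(-8) - 25 = -32 - 25 = -57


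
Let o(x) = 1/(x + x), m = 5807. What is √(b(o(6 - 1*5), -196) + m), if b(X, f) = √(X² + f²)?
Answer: √(23228 + 2*√153665)/2 ≈ 77.479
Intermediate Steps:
o(x) = 1/(2*x)
√(b(o(6 - 1*5), -196) + m) = √(√((1/(2*(6 - 1*5)))² + (-196)²) + 5807) = √(√((1/(2*(6 - 5)))² + 38416) + 5807) = √(√(((½)/1)² + 38416) + 5807) = √(√(((½)*1)² + 38416) + 5807) = √(√((½)² + 38416) + 5807) = √(√(¼ + 38416) + 5807) = √(√(153665/4) + 5807) = √(√153665/2 + 5807) = √(5807 + √153665/2)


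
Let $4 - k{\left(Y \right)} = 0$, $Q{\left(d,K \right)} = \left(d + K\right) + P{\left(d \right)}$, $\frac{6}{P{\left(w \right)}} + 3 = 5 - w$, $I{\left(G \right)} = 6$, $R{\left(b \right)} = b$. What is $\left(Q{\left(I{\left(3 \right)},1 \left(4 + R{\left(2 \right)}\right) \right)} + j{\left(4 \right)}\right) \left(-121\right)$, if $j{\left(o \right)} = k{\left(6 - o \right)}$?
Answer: $- \frac{3509}{2} \approx -1754.5$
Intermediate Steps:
$P{\left(w \right)} = \frac{6}{2 - w}$ ($P{\left(w \right)} = \frac{6}{-3 - \left(-5 + w\right)} = \frac{6}{2 - w}$)
$Q{\left(d,K \right)} = K + d - \frac{6}{-2 + d}$ ($Q{\left(d,K \right)} = \left(d + K\right) - \frac{6}{-2 + d} = \left(K + d\right) - \frac{6}{-2 + d} = K + d - \frac{6}{-2 + d}$)
$k{\left(Y \right)} = 4$ ($k{\left(Y \right)} = 4 - 0 = 4 + 0 = 4$)
$j{\left(o \right)} = 4$
$\left(Q{\left(I{\left(3 \right)},1 \left(4 + R{\left(2 \right)}\right) \right)} + j{\left(4 \right)}\right) \left(-121\right) = \left(\frac{-6 + \left(-2 + 6\right) \left(1 \left(4 + 2\right) + 6\right)}{-2 + 6} + 4\right) \left(-121\right) = \left(\frac{-6 + 4 \left(1 \cdot 6 + 6\right)}{4} + 4\right) \left(-121\right) = \left(\frac{-6 + 4 \left(6 + 6\right)}{4} + 4\right) \left(-121\right) = \left(\frac{-6 + 4 \cdot 12}{4} + 4\right) \left(-121\right) = \left(\frac{-6 + 48}{4} + 4\right) \left(-121\right) = \left(\frac{1}{4} \cdot 42 + 4\right) \left(-121\right) = \left(\frac{21}{2} + 4\right) \left(-121\right) = \frac{29}{2} \left(-121\right) = - \frac{3509}{2}$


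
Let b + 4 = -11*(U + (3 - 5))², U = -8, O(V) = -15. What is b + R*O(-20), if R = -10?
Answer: -954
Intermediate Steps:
b = -1104 (b = -4 - 11*(-8 + (3 - 5))² = -4 - 11*(-8 - 2)² = -4 - 11*(-10)² = -4 - 11*100 = -4 - 1100 = -1104)
b + R*O(-20) = -1104 - 10*(-15) = -1104 + 150 = -954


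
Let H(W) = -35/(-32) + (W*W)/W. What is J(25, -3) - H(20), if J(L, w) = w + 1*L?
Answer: 29/32 ≈ 0.90625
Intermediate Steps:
J(L, w) = L + w (J(L, w) = w + L = L + w)
H(W) = 35/32 + W (H(W) = -35*(-1/32) + W²/W = 35/32 + W)
J(25, -3) - H(20) = (25 - 3) - (35/32 + 20) = 22 - 1*675/32 = 22 - 675/32 = 29/32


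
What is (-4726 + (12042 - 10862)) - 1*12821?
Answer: -16367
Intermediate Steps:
(-4726 + (12042 - 10862)) - 1*12821 = (-4726 + 1180) - 12821 = -3546 - 12821 = -16367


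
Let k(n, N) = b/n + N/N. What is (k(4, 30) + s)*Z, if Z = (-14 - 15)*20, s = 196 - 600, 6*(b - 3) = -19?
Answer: 1402585/6 ≈ 2.3376e+5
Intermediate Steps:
b = -⅙ (b = 3 + (⅙)*(-19) = 3 - 19/6 = -⅙ ≈ -0.16667)
s = -404
Z = -580 (Z = -29*20 = -580)
k(n, N) = 1 - 1/(6*n) (k(n, N) = -1/(6*n) + N/N = -1/(6*n) + 1 = 1 - 1/(6*n))
(k(4, 30) + s)*Z = ((-⅙ + 4)/4 - 404)*(-580) = ((¼)*(23/6) - 404)*(-580) = (23/24 - 404)*(-580) = -9673/24*(-580) = 1402585/6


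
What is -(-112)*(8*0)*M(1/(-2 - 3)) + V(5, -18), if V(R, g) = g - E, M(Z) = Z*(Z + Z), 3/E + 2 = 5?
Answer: -19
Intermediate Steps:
E = 1 (E = 3/(-2 + 5) = 3/3 = 3*(1/3) = 1)
M(Z) = 2*Z**2 (M(Z) = Z*(2*Z) = 2*Z**2)
V(R, g) = -1 + g (V(R, g) = g - 1*1 = g - 1 = -1 + g)
-(-112)*(8*0)*M(1/(-2 - 3)) + V(5, -18) = -(-112)*(8*0)*(2*(1/(-2 - 3))**2) + (-1 - 18) = -(-112)*0*(2*(1/(-5))**2) - 19 = -(-112)*0*(2*(-1/5)**2) - 19 = -(-112)*0*(2*(1/25)) - 19 = -(-112)*0*(2/25) - 19 = -(-112)*0 - 19 = -112*0 - 19 = 0 - 19 = -19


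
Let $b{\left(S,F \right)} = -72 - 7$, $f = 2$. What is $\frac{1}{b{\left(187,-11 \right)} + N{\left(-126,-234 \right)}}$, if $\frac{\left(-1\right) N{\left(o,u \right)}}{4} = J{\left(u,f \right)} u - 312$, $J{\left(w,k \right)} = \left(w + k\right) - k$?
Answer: $- \frac{1}{217855} \approx -4.5902 \cdot 10^{-6}$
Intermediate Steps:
$J{\left(w,k \right)} = w$ ($J{\left(w,k \right)} = \left(k + w\right) - k = w$)
$N{\left(o,u \right)} = 1248 - 4 u^{2}$ ($N{\left(o,u \right)} = - 4 \left(u u - 312\right) = - 4 \left(u^{2} - 312\right) = - 4 \left(-312 + u^{2}\right) = 1248 - 4 u^{2}$)
$b{\left(S,F \right)} = -79$ ($b{\left(S,F \right)} = -72 - 7 = -79$)
$\frac{1}{b{\left(187,-11 \right)} + N{\left(-126,-234 \right)}} = \frac{1}{-79 + \left(1248 - 4 \left(-234\right)^{2}\right)} = \frac{1}{-79 + \left(1248 - 219024\right)} = \frac{1}{-79 - 217776} = \frac{1}{-217855} = - \frac{1}{217855}$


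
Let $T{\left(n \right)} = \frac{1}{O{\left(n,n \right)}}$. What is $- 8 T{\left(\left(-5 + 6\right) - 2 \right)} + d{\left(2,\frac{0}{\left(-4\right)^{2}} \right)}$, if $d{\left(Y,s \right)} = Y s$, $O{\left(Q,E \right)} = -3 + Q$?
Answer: $2$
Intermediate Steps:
$T{\left(n \right)} = \frac{1}{-3 + n}$
$- 8 T{\left(\left(-5 + 6\right) - 2 \right)} + d{\left(2,\frac{0}{\left(-4\right)^{2}} \right)} = - \frac{8}{-3 + \left(\left(-5 + 6\right) - 2\right)} + 2 \frac{0}{\left(-4\right)^{2}} = - \frac{8}{-3 + \left(1 - 2\right)} + 2 \cdot \frac{0}{16} = - \frac{8}{-3 - 1} + 2 \cdot 0 \cdot \frac{1}{16} = - \frac{8}{-4} + 2 \cdot 0 = \left(-8\right) \left(- \frac{1}{4}\right) + 0 = 2 + 0 = 2$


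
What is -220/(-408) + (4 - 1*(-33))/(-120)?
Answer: 157/680 ≈ 0.23088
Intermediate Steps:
-220/(-408) + (4 - 1*(-33))/(-120) = -220*(-1/408) + (4 + 33)*(-1/120) = 55/102 + 37*(-1/120) = 55/102 - 37/120 = 157/680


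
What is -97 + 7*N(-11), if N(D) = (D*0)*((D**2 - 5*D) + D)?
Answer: -97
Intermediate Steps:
N(D) = 0 (N(D) = 0*(D**2 - 4*D) = 0)
-97 + 7*N(-11) = -97 + 7*0 = -97 + 0 = -97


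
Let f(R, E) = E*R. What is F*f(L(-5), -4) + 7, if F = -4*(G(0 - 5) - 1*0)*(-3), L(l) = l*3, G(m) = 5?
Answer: 3607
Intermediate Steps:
L(l) = 3*l
F = 60 (F = -4*(5 - 1*0)*(-3) = -4*(5 + 0)*(-3) = -4*5*(-3) = -20*(-3) = 60)
F*f(L(-5), -4) + 7 = 60*(-12*(-5)) + 7 = 60*(-4*(-15)) + 7 = 60*60 + 7 = 3600 + 7 = 3607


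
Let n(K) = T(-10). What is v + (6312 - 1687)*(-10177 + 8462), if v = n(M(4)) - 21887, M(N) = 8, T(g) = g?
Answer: -7953772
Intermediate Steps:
n(K) = -10
v = -21897 (v = -10 - 21887 = -21897)
v + (6312 - 1687)*(-10177 + 8462) = -21897 + (6312 - 1687)*(-10177 + 8462) = -21897 + 4625*(-1715) = -21897 - 7931875 = -7953772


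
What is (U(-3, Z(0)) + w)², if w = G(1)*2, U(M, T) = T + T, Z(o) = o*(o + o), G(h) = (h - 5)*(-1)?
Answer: 64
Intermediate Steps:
G(h) = 5 - h (G(h) = (-5 + h)*(-1) = 5 - h)
Z(o) = 2*o² (Z(o) = o*(2*o) = 2*o²)
U(M, T) = 2*T
w = 8 (w = (5 - 1*1)*2 = (5 - 1)*2 = 4*2 = 8)
(U(-3, Z(0)) + w)² = (2*(2*0²) + 8)² = (2*(2*0) + 8)² = (2*0 + 8)² = (0 + 8)² = 8² = 64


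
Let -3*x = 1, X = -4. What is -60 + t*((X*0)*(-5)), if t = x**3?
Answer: -60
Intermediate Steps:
x = -1/3 (x = -1/3*1 = -1/3 ≈ -0.33333)
t = -1/27 (t = (-1/3)**3 = -1/27 ≈ -0.037037)
-60 + t*((X*0)*(-5)) = -60 - (-4*0)*(-5)/27 = -60 - 0*(-5) = -60 - 1/27*0 = -60 + 0 = -60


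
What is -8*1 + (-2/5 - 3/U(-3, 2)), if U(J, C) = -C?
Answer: -69/10 ≈ -6.9000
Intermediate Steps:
-8*1 + (-2/5 - 3/U(-3, 2)) = -8*1 + (-2/5 - 3/((-1*2))) = -8 + (-2*1/5 - 3/(-2)) = -8 + (-2/5 - 3*(-1/2)) = -8 + (-2/5 + 3/2) = -8 + 11/10 = -69/10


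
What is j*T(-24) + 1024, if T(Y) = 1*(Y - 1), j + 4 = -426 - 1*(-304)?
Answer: 4174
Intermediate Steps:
j = -126 (j = -4 + (-426 - 1*(-304)) = -4 + (-426 + 304) = -4 - 122 = -126)
T(Y) = -1 + Y (T(Y) = 1*(-1 + Y) = -1 + Y)
j*T(-24) + 1024 = -126*(-1 - 24) + 1024 = -126*(-25) + 1024 = 3150 + 1024 = 4174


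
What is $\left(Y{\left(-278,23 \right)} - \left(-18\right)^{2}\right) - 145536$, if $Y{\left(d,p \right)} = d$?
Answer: $-146138$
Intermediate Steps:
$\left(Y{\left(-278,23 \right)} - \left(-18\right)^{2}\right) - 145536 = \left(-278 - \left(-18\right)^{2}\right) - 145536 = \left(-278 - 324\right) - 145536 = -602 - 145536 = -146138$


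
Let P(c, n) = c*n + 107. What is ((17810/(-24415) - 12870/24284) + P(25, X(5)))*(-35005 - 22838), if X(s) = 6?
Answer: -67465851772923/4560722 ≈ -1.4793e+7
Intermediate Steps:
P(c, n) = 107 + c*n
((17810/(-24415) - 12870/24284) + P(25, X(5)))*(-35005 - 22838) = ((17810/(-24415) - 12870/24284) + (107 + 25*6))*(-35005 - 22838) = ((17810*(-1/24415) - 12870*1/24284) + (107 + 150))*(-57843) = ((-3562/4883 - 495/934) + 257)*(-57843) = (-5743993/4560722 + 257)*(-57843) = (1166361561/4560722)*(-57843) = -67465851772923/4560722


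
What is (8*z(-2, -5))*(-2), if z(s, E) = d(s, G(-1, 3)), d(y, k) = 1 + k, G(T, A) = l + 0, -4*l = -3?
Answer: -28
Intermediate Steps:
l = ¾ (l = -¼*(-3) = ¾ ≈ 0.75000)
G(T, A) = ¾ (G(T, A) = ¾ + 0 = ¾)
z(s, E) = 7/4 (z(s, E) = 1 + ¾ = 7/4)
(8*z(-2, -5))*(-2) = (8*(7/4))*(-2) = 14*(-2) = -28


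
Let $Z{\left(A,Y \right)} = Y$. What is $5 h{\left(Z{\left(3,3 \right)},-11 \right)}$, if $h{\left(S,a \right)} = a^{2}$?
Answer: $605$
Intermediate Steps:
$5 h{\left(Z{\left(3,3 \right)},-11 \right)} = 5 \left(-11\right)^{2} = 5 \cdot 121 = 605$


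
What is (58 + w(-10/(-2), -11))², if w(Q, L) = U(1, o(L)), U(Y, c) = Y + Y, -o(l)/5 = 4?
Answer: 3600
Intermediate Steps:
o(l) = -20 (o(l) = -5*4 = -20)
U(Y, c) = 2*Y
w(Q, L) = 2 (w(Q, L) = 2*1 = 2)
(58 + w(-10/(-2), -11))² = (58 + 2)² = 60² = 3600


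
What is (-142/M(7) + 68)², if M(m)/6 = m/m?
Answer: 17689/9 ≈ 1965.4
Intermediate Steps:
M(m) = 6 (M(m) = 6*(m/m) = 6*1 = 6)
(-142/M(7) + 68)² = (-142/6 + 68)² = (-142*⅙ + 68)² = (-71/3 + 68)² = (133/3)² = 17689/9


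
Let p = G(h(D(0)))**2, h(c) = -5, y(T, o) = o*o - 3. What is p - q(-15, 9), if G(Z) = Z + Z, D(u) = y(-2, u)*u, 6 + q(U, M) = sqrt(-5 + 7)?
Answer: 106 - sqrt(2) ≈ 104.59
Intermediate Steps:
y(T, o) = -3 + o**2 (y(T, o) = o**2 - 3 = -3 + o**2)
q(U, M) = -6 + sqrt(2) (q(U, M) = -6 + sqrt(-5 + 7) = -6 + sqrt(2))
D(u) = u*(-3 + u**2) (D(u) = (-3 + u**2)*u = u*(-3 + u**2))
G(Z) = 2*Z
p = 100 (p = (2*(-5))**2 = (-10)**2 = 100)
p - q(-15, 9) = 100 - (-6 + sqrt(2)) = 100 + (6 - sqrt(2)) = 106 - sqrt(2)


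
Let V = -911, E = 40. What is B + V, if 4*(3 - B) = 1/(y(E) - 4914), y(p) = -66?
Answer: -18087359/19920 ≈ -908.00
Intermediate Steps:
B = 59761/19920 (B = 3 - 1/(4*(-66 - 4914)) = 3 - ¼/(-4980) = 3 - ¼*(-1/4980) = 3 + 1/19920 = 59761/19920 ≈ 3.0000)
B + V = 59761/19920 - 911 = -18087359/19920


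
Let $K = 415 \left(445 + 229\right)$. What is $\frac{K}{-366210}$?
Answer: $- \frac{27971}{36621} \approx -0.7638$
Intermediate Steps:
$K = 279710$ ($K = 415 \cdot 674 = 279710$)
$\frac{K}{-366210} = \frac{279710}{-366210} = 279710 \left(- \frac{1}{366210}\right) = - \frac{27971}{36621}$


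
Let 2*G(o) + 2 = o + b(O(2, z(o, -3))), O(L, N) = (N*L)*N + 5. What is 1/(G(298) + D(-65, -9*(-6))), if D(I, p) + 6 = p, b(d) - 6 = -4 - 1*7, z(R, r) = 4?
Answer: 2/387 ≈ 0.0051680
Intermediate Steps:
O(L, N) = 5 + L*N**2 (O(L, N) = (L*N)*N + 5 = L*N**2 + 5 = 5 + L*N**2)
b(d) = -5 (b(d) = 6 + (-4 - 1*7) = 6 + (-4 - 7) = 6 - 11 = -5)
D(I, p) = -6 + p
G(o) = -7/2 + o/2 (G(o) = -1 + (o - 5)/2 = -1 + (-5 + o)/2 = -1 + (-5/2 + o/2) = -7/2 + o/2)
1/(G(298) + D(-65, -9*(-6))) = 1/((-7/2 + (1/2)*298) + (-6 - 9*(-6))) = 1/((-7/2 + 149) + (-6 + 54)) = 1/(291/2 + 48) = 1/(387/2) = 2/387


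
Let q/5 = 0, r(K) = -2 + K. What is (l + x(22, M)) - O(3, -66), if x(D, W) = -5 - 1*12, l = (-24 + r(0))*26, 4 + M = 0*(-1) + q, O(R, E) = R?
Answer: -696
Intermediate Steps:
q = 0 (q = 5*0 = 0)
M = -4 (M = -4 + (0*(-1) + 0) = -4 + (0 + 0) = -4 + 0 = -4)
l = -676 (l = (-24 + (-2 + 0))*26 = (-24 - 2)*26 = -26*26 = -676)
x(D, W) = -17 (x(D, W) = -5 - 12 = -17)
(l + x(22, M)) - O(3, -66) = (-676 - 17) - 1*3 = -693 - 3 = -696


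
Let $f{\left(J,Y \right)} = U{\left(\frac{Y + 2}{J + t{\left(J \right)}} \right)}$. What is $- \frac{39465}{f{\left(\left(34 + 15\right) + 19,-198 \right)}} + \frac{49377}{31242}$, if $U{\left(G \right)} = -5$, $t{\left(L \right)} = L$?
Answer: $\frac{82214161}{10414} \approx 7894.6$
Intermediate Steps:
$f{\left(J,Y \right)} = -5$
$- \frac{39465}{f{\left(\left(34 + 15\right) + 19,-198 \right)}} + \frac{49377}{31242} = - \frac{39465}{-5} + \frac{49377}{31242} = \left(-39465\right) \left(- \frac{1}{5}\right) + 49377 \cdot \frac{1}{31242} = 7893 + \frac{16459}{10414} = \frac{82214161}{10414}$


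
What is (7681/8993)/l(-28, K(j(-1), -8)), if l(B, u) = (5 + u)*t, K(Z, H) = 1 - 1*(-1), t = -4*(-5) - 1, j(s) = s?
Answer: 7681/1196069 ≈ 0.0064219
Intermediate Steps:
t = 19 (t = 20 - 1 = 19)
K(Z, H) = 2 (K(Z, H) = 1 + 1 = 2)
l(B, u) = 95 + 19*u (l(B, u) = (5 + u)*19 = 95 + 19*u)
(7681/8993)/l(-28, K(j(-1), -8)) = (7681/8993)/(95 + 19*2) = (7681*(1/8993))/(95 + 38) = (7681/8993)/133 = (7681/8993)*(1/133) = 7681/1196069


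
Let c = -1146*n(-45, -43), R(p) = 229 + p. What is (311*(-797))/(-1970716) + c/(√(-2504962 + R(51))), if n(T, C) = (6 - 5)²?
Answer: 247867/1970716 + 191*I*√30922/46383 ≈ 0.12578 + 0.72412*I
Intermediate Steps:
n(T, C) = 1 (n(T, C) = 1² = 1)
c = -1146 (c = -1146*1 = -1146)
(311*(-797))/(-1970716) + c/(√(-2504962 + R(51))) = (311*(-797))/(-1970716) - 1146/√(-2504962 + (229 + 51)) = -247867*(-1/1970716) - 1146/√(-2504962 + 280) = 247867/1970716 - 1146*(-I*√30922/278298) = 247867/1970716 - (-191)*I*√30922/46383 = 247867/1970716 + 191*I*√30922/46383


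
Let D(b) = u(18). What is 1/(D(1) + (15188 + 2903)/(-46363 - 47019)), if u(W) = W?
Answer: 93382/1662785 ≈ 0.056160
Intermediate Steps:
D(b) = 18
1/(D(1) + (15188 + 2903)/(-46363 - 47019)) = 1/(18 + (15188 + 2903)/(-46363 - 47019)) = 1/(18 + 18091/(-93382)) = 1/(18 + 18091*(-1/93382)) = 1/(18 - 18091/93382) = 1/(1662785/93382) = 93382/1662785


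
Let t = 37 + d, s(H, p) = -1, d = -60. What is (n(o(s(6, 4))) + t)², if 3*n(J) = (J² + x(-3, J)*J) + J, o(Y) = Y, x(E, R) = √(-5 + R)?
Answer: (69 + I*√6)²/9 ≈ 528.33 + 37.559*I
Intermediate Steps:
n(J) = J/3 + J²/3 + J*√(-5 + J)/3 (n(J) = ((J² + √(-5 + J)*J) + J)/3 = ((J² + J*√(-5 + J)) + J)/3 = (J + J² + J*√(-5 + J))/3 = J/3 + J²/3 + J*√(-5 + J)/3)
t = -23 (t = 37 - 60 = -23)
(n(o(s(6, 4))) + t)² = ((⅓)*(-1)*(1 - 1 + √(-5 - 1)) - 23)² = ((⅓)*(-1)*(1 - 1 + √(-6)) - 23)² = ((⅓)*(-1)*(1 - 1 + I*√6) - 23)² = ((⅓)*(-1)*(I*√6) - 23)² = (-I*√6/3 - 23)² = (-23 - I*√6/3)²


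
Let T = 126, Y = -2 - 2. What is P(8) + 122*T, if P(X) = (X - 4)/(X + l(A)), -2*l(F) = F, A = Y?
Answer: 76862/5 ≈ 15372.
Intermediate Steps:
Y = -4
A = -4
l(F) = -F/2
P(X) = (-4 + X)/(2 + X) (P(X) = (X - 4)/(X - ½*(-4)) = (-4 + X)/(X + 2) = (-4 + X)/(2 + X))
P(8) + 122*T = (-4 + 8)/(2 + 8) + 122*126 = 4/10 + 15372 = (⅒)*4 + 15372 = ⅖ + 15372 = 76862/5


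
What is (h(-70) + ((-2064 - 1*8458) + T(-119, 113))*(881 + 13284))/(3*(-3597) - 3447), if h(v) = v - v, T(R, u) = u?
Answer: 21063355/2034 ≈ 10356.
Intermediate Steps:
h(v) = 0
(h(-70) + ((-2064 - 1*8458) + T(-119, 113))*(881 + 13284))/(3*(-3597) - 3447) = (0 + ((-2064 - 1*8458) + 113)*(881 + 13284))/(3*(-3597) - 3447) = (0 + ((-2064 - 8458) + 113)*14165)/(-10791 - 3447) = (0 + (-10522 + 113)*14165)/(-14238) = (0 - 10409*14165)*(-1/14238) = (0 - 147443485)*(-1/14238) = -147443485*(-1/14238) = 21063355/2034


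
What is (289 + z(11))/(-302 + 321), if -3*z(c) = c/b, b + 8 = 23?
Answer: 12994/855 ≈ 15.198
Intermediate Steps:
b = 15 (b = -8 + 23 = 15)
z(c) = -c/45 (z(c) = -c/(3*15) = -c/45)
(289 + z(11))/(-302 + 321) = (289 - 1/45*11)/(-302 + 321) = (289 - 11/45)/19 = (12994/45)*(1/19) = 12994/855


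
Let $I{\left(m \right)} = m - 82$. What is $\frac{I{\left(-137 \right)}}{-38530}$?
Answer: $\frac{219}{38530} \approx 0.0056839$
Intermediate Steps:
$I{\left(m \right)} = -82 + m$
$\frac{I{\left(-137 \right)}}{-38530} = \frac{-82 - 137}{-38530} = \left(-219\right) \left(- \frac{1}{38530}\right) = \frac{219}{38530}$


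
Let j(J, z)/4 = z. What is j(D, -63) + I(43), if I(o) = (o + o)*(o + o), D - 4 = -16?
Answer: 7144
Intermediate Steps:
D = -12 (D = 4 - 16 = -12)
j(J, z) = 4*z
I(o) = 4*o² (I(o) = (2*o)*(2*o) = 4*o²)
j(D, -63) + I(43) = 4*(-63) + 4*43² = -252 + 4*1849 = -252 + 7396 = 7144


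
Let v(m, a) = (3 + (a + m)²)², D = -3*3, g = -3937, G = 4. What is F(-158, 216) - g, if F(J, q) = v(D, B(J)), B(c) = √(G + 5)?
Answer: 5458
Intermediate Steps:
D = -9
B(c) = 3 (B(c) = √(4 + 5) = √9 = 3)
F(J, q) = 1521 (F(J, q) = (3 + (3 - 9)²)² = (3 + (-6)²)² = (3 + 36)² = 39² = 1521)
F(-158, 216) - g = 1521 - 1*(-3937) = 1521 + 3937 = 5458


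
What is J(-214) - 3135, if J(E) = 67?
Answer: -3068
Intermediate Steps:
J(-214) - 3135 = 67 - 3135 = -3068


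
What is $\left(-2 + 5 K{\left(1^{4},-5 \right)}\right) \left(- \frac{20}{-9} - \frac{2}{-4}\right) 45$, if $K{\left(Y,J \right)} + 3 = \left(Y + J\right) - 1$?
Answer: $-5145$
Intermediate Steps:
$K{\left(Y,J \right)} = -4 + J + Y$ ($K{\left(Y,J \right)} = -3 - \left(1 - J - Y\right) = -3 + \left(-1 + J + Y\right) = -4 + J + Y$)
$\left(-2 + 5 K{\left(1^{4},-5 \right)}\right) \left(- \frac{20}{-9} - \frac{2}{-4}\right) 45 = \left(-2 + 5 \left(-4 - 5 + 1^{4}\right)\right) \left(- \frac{20}{-9} - \frac{2}{-4}\right) 45 = \left(-2 + 5 \left(-4 - 5 + 1\right)\right) \left(\left(-20\right) \left(- \frac{1}{9}\right) - - \frac{1}{2}\right) 45 = \left(-2 + 5 \left(-8\right)\right) \left(\frac{20}{9} + \frac{1}{2}\right) 45 = \left(-2 - 40\right) \frac{49}{18} \cdot 45 = \left(-42\right) \frac{49}{18} \cdot 45 = \left(- \frac{343}{3}\right) 45 = -5145$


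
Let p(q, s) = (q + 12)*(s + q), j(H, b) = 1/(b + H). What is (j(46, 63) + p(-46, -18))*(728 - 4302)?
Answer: -847699190/109 ≈ -7.7771e+6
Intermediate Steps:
j(H, b) = 1/(H + b)
p(q, s) = (12 + q)*(q + s)
(j(46, 63) + p(-46, -18))*(728 - 4302) = (1/(46 + 63) + ((-46)² + 12*(-46) + 12*(-18) - 46*(-18)))*(728 - 4302) = (1/109 + (2116 - 552 - 216 + 828))*(-3574) = (1/109 + 2176)*(-3574) = (237185/109)*(-3574) = -847699190/109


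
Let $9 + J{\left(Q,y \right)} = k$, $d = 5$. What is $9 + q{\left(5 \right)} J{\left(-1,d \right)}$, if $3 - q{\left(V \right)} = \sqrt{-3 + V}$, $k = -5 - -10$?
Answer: $-3 + 4 \sqrt{2} \approx 2.6569$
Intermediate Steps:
$k = 5$ ($k = -5 + 10 = 5$)
$J{\left(Q,y \right)} = -4$ ($J{\left(Q,y \right)} = -9 + 5 = -4$)
$q{\left(V \right)} = 3 - \sqrt{-3 + V}$
$9 + q{\left(5 \right)} J{\left(-1,d \right)} = 9 + \left(3 - \sqrt{-3 + 5}\right) \left(-4\right) = 9 + \left(3 - \sqrt{2}\right) \left(-4\right) = 9 - \left(12 - 4 \sqrt{2}\right) = -3 + 4 \sqrt{2}$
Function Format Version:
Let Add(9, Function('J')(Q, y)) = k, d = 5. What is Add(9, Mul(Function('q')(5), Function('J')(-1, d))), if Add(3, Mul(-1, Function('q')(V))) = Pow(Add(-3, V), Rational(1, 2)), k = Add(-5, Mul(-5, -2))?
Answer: Add(-3, Mul(4, Pow(2, Rational(1, 2)))) ≈ 2.6569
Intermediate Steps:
k = 5 (k = Add(-5, 10) = 5)
Function('J')(Q, y) = -4 (Function('J')(Q, y) = Add(-9, 5) = -4)
Function('q')(V) = Add(3, Mul(-1, Pow(Add(-3, V), Rational(1, 2))))
Add(9, Mul(Function('q')(5), Function('J')(-1, d))) = Add(9, Mul(Add(3, Mul(-1, Pow(Add(-3, 5), Rational(1, 2)))), -4)) = Add(9, Mul(Add(3, Mul(-1, Pow(2, Rational(1, 2)))), -4)) = Add(9, Add(-12, Mul(4, Pow(2, Rational(1, 2))))) = Add(-3, Mul(4, Pow(2, Rational(1, 2))))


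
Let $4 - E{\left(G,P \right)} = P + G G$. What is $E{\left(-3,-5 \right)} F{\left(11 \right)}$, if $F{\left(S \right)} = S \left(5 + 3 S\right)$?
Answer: $0$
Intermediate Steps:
$E{\left(G,P \right)} = 4 - P - G^{2}$ ($E{\left(G,P \right)} = 4 - \left(P + G G\right) = 4 - \left(P + G^{2}\right) = 4 - P - G^{2}$)
$E{\left(-3,-5 \right)} F{\left(11 \right)} = \left(4 - -5 - \left(-3\right)^{2}\right) 11 \left(5 + 3 \cdot 11\right) = \left(4 + 5 - 9\right) 11 \left(5 + 33\right) = \left(4 + 5 - 9\right) 11 \cdot 38 = 0 \cdot 418 = 0$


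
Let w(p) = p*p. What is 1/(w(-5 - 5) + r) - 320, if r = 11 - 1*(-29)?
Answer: -44799/140 ≈ -319.99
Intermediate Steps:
w(p) = p²
r = 40 (r = 11 + 29 = 40)
1/(w(-5 - 5) + r) - 320 = 1/((-5 - 5)² + 40) - 320 = 1/((-10)² + 40) - 320 = 1/(100 + 40) - 320 = 1/140 - 320 = -44799/140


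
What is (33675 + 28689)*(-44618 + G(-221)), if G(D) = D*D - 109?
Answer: 256565496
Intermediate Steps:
G(D) = -109 + D² (G(D) = D² - 109 = -109 + D²)
(33675 + 28689)*(-44618 + G(-221)) = (33675 + 28689)*(-44618 + (-109 + (-221)²)) = 62364*(-44618 + (-109 + 48841)) = 62364*(-44618 + 48732) = 62364*4114 = 256565496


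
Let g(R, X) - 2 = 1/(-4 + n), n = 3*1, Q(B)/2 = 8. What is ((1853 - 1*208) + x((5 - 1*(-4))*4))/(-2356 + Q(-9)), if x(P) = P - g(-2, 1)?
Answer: -28/39 ≈ -0.71795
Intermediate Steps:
Q(B) = 16 (Q(B) = 2*8 = 16)
n = 3
g(R, X) = 1 (g(R, X) = 2 + 1/(-4 + 3) = 2 + 1/(-1) = 2 - 1 = 1)
x(P) = -1 + P (x(P) = P - 1*1 = P - 1 = -1 + P)
((1853 - 1*208) + x((5 - 1*(-4))*4))/(-2356 + Q(-9)) = ((1853 - 1*208) + (-1 + (5 - 1*(-4))*4))/(-2356 + 16) = ((1853 - 208) + (-1 + (5 + 4)*4))/(-2340) = (1645 + (-1 + 9*4))*(-1/2340) = (1645 + (-1 + 36))*(-1/2340) = (1645 + 35)*(-1/2340) = 1680*(-1/2340) = -28/39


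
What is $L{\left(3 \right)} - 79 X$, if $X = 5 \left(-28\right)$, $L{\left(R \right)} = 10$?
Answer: $11070$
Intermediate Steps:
$X = -140$
$L{\left(3 \right)} - 79 X = 10 - -11060 = 10 + 11060 = 11070$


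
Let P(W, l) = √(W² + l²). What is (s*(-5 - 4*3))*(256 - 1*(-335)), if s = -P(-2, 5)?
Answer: 10047*√29 ≈ 54105.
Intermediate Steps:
s = -√29 (s = -√((-2)² + 5²) = -√(4 + 25) = -√29 ≈ -5.3852)
(s*(-5 - 4*3))*(256 - 1*(-335)) = ((-√29)*(-5 - 4*3))*(256 - 1*(-335)) = ((-√29)*(-5 - 12))*(256 + 335) = (-√29*(-17))*591 = (17*√29)*591 = 10047*√29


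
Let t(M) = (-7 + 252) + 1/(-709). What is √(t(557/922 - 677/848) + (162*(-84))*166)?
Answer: 2*I*√283849257458/709 ≈ 1502.9*I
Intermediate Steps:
t(M) = 173704/709 (t(M) = 245 - 1/709 = 173704/709)
√(t(557/922 - 677/848) + (162*(-84))*166) = √(173704/709 + (162*(-84))*166) = √(173704/709 - 13608*166) = √(173704/709 - 2258928) = √(-1601406248/709) = 2*I*√283849257458/709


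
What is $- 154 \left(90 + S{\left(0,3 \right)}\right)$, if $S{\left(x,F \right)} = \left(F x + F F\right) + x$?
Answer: $-15246$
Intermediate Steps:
$S{\left(x,F \right)} = x + F^{2} + F x$ ($S{\left(x,F \right)} = \left(F x + F^{2}\right) + x = \left(F^{2} + F x\right) + x = x + F^{2} + F x$)
$- 154 \left(90 + S{\left(0,3 \right)}\right) = - 154 \left(90 + \left(0 + 3^{2} + 3 \cdot 0\right)\right) = - 154 \left(90 + \left(0 + 9 + 0\right)\right) = - 154 \left(90 + 9\right) = \left(-154\right) 99 = -15246$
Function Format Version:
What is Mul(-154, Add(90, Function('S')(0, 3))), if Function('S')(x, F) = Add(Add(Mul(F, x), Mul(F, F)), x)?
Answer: -15246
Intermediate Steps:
Function('S')(x, F) = Add(x, Pow(F, 2), Mul(F, x)) (Function('S')(x, F) = Add(Add(Mul(F, x), Pow(F, 2)), x) = Add(Add(Pow(F, 2), Mul(F, x)), x) = Add(x, Pow(F, 2), Mul(F, x)))
Mul(-154, Add(90, Function('S')(0, 3))) = Mul(-154, Add(90, Add(0, Pow(3, 2), Mul(3, 0)))) = Mul(-154, Add(90, Add(0, 9, 0))) = Mul(-154, Add(90, 9)) = Mul(-154, 99) = -15246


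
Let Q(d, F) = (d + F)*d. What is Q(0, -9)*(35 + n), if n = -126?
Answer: 0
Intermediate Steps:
Q(d, F) = d*(F + d) (Q(d, F) = (F + d)*d = d*(F + d))
Q(0, -9)*(35 + n) = (0*(-9 + 0))*(35 - 126) = (0*(-9))*(-91) = 0*(-91) = 0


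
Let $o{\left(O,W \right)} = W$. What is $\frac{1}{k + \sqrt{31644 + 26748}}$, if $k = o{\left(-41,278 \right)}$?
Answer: $\frac{139}{9446} - \frac{3 \sqrt{1622}}{9446} \approx 0.0019244$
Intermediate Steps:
$k = 278$
$\frac{1}{k + \sqrt{31644 + 26748}} = \frac{1}{278 + \sqrt{31644 + 26748}} = \frac{1}{278 + \sqrt{58392}} = \frac{1}{278 + 6 \sqrt{1622}}$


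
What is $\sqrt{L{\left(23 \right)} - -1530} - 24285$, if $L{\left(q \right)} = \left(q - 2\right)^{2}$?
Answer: $-24285 + 3 \sqrt{219} \approx -24241.0$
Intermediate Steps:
$L{\left(q \right)} = \left(-2 + q\right)^{2}$
$\sqrt{L{\left(23 \right)} - -1530} - 24285 = \sqrt{\left(-2 + 23\right)^{2} - -1530} - 24285 = \sqrt{21^{2} + 1530} - 24285 = \sqrt{441 + 1530} - 24285 = \sqrt{1971} - 24285 = 3 \sqrt{219} - 24285 = -24285 + 3 \sqrt{219}$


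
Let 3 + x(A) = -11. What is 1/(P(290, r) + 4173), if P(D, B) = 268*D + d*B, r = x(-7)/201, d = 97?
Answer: 201/16459135 ≈ 1.2212e-5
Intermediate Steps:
x(A) = -14 (x(A) = -3 - 11 = -14)
r = -14/201 ≈ -0.069652
P(D, B) = 97*B + 268*D (P(D, B) = 268*D + 97*B = 97*B + 268*D)
1/(P(290, r) + 4173) = 1/((97*(-14/201) + 268*290) + 4173) = 1/((-1358/201 + 77720) + 4173) = 1/(15620362/201 + 4173) = 1/(16459135/201) = 201/16459135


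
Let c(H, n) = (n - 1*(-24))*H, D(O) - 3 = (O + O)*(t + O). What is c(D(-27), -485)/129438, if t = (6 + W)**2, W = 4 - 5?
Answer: -17057/43146 ≈ -0.39533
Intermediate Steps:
W = -1
t = 25 (t = (6 - 1)**2 = 5**2 = 25)
D(O) = 3 + 2*O*(25 + O) (D(O) = 3 + (O + O)*(25 + O) = 3 + (2*O)*(25 + O) = 3 + 2*O*(25 + O))
c(H, n) = H*(24 + n) (c(H, n) = (n + 24)*H = (24 + n)*H = H*(24 + n))
c(D(-27), -485)/129438 = ((3 + 2*(-27)**2 + 50*(-27))*(24 - 485))/129438 = ((3 + 2*729 - 1350)*(-461))*(1/129438) = ((3 + 1458 - 1350)*(-461))*(1/129438) = (111*(-461))*(1/129438) = -51171*1/129438 = -17057/43146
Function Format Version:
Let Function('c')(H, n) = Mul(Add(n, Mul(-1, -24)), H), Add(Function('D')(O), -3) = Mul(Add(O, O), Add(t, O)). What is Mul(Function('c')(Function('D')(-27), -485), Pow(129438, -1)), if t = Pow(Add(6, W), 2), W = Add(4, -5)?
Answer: Rational(-17057, 43146) ≈ -0.39533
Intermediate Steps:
W = -1
t = 25 (t = Pow(Add(6, -1), 2) = Pow(5, 2) = 25)
Function('D')(O) = Add(3, Mul(2, O, Add(25, O))) (Function('D')(O) = Add(3, Mul(Add(O, O), Add(25, O))) = Add(3, Mul(Mul(2, O), Add(25, O))) = Add(3, Mul(2, O, Add(25, O))))
Function('c')(H, n) = Mul(H, Add(24, n)) (Function('c')(H, n) = Mul(Add(n, 24), H) = Mul(Add(24, n), H) = Mul(H, Add(24, n)))
Mul(Function('c')(Function('D')(-27), -485), Pow(129438, -1)) = Mul(Mul(Add(3, Mul(2, Pow(-27, 2)), Mul(50, -27)), Add(24, -485)), Pow(129438, -1)) = Mul(Mul(Add(3, Mul(2, 729), -1350), -461), Rational(1, 129438)) = Mul(Mul(Add(3, 1458, -1350), -461), Rational(1, 129438)) = Mul(Mul(111, -461), Rational(1, 129438)) = Mul(-51171, Rational(1, 129438)) = Rational(-17057, 43146)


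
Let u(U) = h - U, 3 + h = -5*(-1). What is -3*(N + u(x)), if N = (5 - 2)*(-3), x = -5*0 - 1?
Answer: 18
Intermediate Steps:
x = -1 (x = 0 - 1 = -1)
h = 2 (h = -3 - 5*(-1) = -3 + 5 = 2)
N = -9 (N = 3*(-3) = -9)
u(U) = 2 - U
-3*(N + u(x)) = -3*(-9 + (2 - 1*(-1))) = -3*(-9 + (2 + 1)) = -3*(-9 + 3) = -3*(-6) = 18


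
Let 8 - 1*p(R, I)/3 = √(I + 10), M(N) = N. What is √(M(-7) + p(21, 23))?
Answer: √(17 - 3*√33) ≈ 0.48341*I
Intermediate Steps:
p(R, I) = 24 - 3*√(10 + I) (p(R, I) = 24 - 3*√(I + 10) = 24 - 3*√(10 + I))
√(M(-7) + p(21, 23)) = √(-7 + (24 - 3*√(10 + 23))) = √(-7 + (24 - 3*√33)) = √(17 - 3*√33)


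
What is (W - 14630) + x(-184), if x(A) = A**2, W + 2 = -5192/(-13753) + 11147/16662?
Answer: 4405467204659/229152486 ≈ 19225.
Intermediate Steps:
W = -218491177/229152486 (W = -2 + (-5192/(-13753) + 11147/16662) = -2 + (-5192*(-1/13753) + 11147*(1/16662)) = -2 + (5192/13753 + 11147/16662) = -2 + 239813795/229152486 = -218491177/229152486 ≈ -0.95347)
(W - 14630) + x(-184) = (-218491177/229152486 - 14630) + (-184)**2 = -3352719361357/229152486 + 33856 = 4405467204659/229152486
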